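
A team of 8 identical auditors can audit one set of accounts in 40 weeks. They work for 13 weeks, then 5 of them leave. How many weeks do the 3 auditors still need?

One auditor does 1/320 of the job per week.
After 13 weeks with 8 auditors, 13/40 is done (27/40 left).
With 3 auditors the rate is 3/320, so the rest takes 27/40 ÷ 3/320 = 72 weeks.

72 weeks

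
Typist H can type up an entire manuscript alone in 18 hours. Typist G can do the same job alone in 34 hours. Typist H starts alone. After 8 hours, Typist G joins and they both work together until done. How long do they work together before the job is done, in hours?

In the first 8 hours Typist H alone does 8/18 = 4/9 of the job, leaving 5/9.
Once everyone is working, combined rate: 1/18 + 1/34 = (17 + 9)/306 = 26/306 = 13/153 per hour.
Remaining 5/9 at 13/153 per hour takes 85/13 hours.

85/13 hours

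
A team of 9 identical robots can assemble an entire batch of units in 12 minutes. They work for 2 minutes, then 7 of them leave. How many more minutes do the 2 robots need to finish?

One robot does 1/108 of the job per minute.
After 2 minutes with 9 robots, 1/6 is done (5/6 left).
With 2 robots the rate is 2/108 = 1/54, so the rest takes 5/6 ÷ 1/54 = 45 minutes.

45 minutes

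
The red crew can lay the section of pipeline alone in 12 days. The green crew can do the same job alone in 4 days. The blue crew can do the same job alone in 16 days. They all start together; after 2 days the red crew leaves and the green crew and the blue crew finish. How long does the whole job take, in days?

8/3 days

In the first 2 days the combined rate is 19/48, so 19/24 of the job is done, leaving 5/24.
After the red crew leaves the rate is 5/16 per day; the remaining 5/24 takes 2/3 days.
Total = 2 + 2/3 = 8/3 days.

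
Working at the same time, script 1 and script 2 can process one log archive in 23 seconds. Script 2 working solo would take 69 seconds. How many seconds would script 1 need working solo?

69/2 seconds

Combined rate is 1/23 per second.
Known contribution: 1/69 per second.
So script 1's rate is 1/23 − 1/69 = 2/69, meaning 69/2 seconds alone.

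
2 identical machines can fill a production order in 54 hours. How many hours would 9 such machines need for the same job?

12 hours

Total work is 2·54 = 108 machine-hours.
With 9 machines: 108/9 = 12 hours.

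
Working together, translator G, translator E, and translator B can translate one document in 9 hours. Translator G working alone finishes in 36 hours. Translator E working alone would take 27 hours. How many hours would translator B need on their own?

108/5 hours

Combined rate is 1/9 per hour.
Known contribution: 1/36 + 1/27 = (3 + 4)/108 = 7/108 per hour.
So translator B's rate is 1/9 − 7/108 = 5/108, meaning 108/5 hours alone.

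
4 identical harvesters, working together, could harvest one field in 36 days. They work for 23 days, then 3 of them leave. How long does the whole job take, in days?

75 days

One harvester does 1/144 of the job per day.
After 23 days with 4 harvesters, 23/36 is done (13/36 left).
With 1 harvester the rate is 1/144, so the rest takes 13/36 ÷ 1/144 = 52 days.
Total = 23 + 52 = 75 days.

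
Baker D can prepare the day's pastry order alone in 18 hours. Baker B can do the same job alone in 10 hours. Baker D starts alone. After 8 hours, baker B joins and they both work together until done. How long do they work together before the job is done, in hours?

25/7 hours

In the first 8 hours baker D alone does 8/18 = 4/9 of the job, leaving 5/9.
Once everyone is working, combined rate: 1/18 + 1/10 = (5 + 9)/90 = 14/90 = 7/45 per hour.
Remaining 5/9 at 7/45 per hour takes 25/7 hours.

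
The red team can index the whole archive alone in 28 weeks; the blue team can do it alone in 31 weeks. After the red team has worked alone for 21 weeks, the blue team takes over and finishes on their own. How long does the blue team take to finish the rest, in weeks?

31/4 weeks

In 21 weeks the red team does 21/28 = 3/4 of the job, leaving 1/4.
The blue team works at 1/31 per week, so finishing takes 1/4 ÷ 1/31 = 31/4 weeks.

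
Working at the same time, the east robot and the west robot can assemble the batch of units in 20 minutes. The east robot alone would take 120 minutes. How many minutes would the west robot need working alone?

24 minutes

Combined rate is 1/20 per minute.
Known contribution: 1/120 per minute.
So the west robot's rate is 1/20 − 1/120 = 1/24, meaning 24 minutes alone.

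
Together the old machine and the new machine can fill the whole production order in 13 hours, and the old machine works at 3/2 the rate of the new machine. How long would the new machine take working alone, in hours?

Let the new machine's rate be r; then the old machine's rate is (3/2)r, so together (3/2 + 1)r = (5/2)r = 1/13.
Thus r = 2/65 per hour.
The new machine alone: 65/2 hours; the old machine alone: 65/3 hours.

65/2 hours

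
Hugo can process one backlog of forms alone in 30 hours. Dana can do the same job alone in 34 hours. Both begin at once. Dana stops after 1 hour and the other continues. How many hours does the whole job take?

495/17 hours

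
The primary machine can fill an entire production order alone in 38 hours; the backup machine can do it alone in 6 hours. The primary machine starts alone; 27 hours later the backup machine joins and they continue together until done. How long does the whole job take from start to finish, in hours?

In 27 hours the primary machine does 27/38 of the job, leaving 11/38.
The primary machine and the backup machine together work at 11/57 per hour, so finishing takes 11/38 ÷ 11/57 = 3/2 hours.
Total time = 27 + 3/2 = 57/2 hours.

57/2 hours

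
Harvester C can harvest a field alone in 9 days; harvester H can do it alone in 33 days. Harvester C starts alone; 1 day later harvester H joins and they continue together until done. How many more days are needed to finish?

In 1 day harvester C does 1/9 of the job, leaving 8/9.
Harvester C and harvester H together work at 14/99 per day, so finishing takes 8/9 ÷ 14/99 = 44/7 days.

44/7 days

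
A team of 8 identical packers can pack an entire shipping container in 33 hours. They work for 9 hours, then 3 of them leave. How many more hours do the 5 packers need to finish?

192/5 hours

One packer does 1/264 of the job per hour.
After 9 hours with 8 packers, 3/11 is done (8/11 left).
With 5 packers the rate is 5/264, so the rest takes 8/11 ÷ 5/264 = 192/5 hours.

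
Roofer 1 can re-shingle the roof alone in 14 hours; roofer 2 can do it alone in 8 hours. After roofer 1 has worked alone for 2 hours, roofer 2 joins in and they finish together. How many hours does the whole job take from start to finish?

70/11 hours

In 2 hours roofer 1 does 2/14 = 1/7 of the job, leaving 6/7.
Roofer 1 and roofer 2 together work at 11/56 per hour, so finishing takes 6/7 ÷ 11/56 = 48/11 hours.
Total time = 2 + 48/11 = 70/11 hours.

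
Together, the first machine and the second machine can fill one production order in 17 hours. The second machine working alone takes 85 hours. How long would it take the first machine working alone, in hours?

Combined rate is 1/17 per hour.
Known contribution: 1/85 per hour.
So the first machine's rate is 1/17 − 1/85 = 4/85, meaning 85/4 hours alone.

85/4 hours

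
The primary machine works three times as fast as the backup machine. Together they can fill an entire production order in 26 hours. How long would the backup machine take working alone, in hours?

Let the backup machine's rate be r; then the primary machine's rate is 3r, so together (3 + 1)r = 4r = 1/26.
Thus r = 1/104 per hour.
The backup machine alone: 104 hours; the primary machine alone: 104/3 hours.

104 hours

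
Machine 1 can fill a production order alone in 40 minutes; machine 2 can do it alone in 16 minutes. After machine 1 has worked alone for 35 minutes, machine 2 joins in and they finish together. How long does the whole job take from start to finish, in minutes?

255/7 minutes

In 35 minutes machine 1 does 35/40 = 7/8 of the job, leaving 1/8.
Machine 1 and machine 2 together work at 7/80 per minute, so finishing takes 1/8 ÷ 7/80 = 10/7 minutes.
Total time = 35 + 10/7 = 255/7 minutes.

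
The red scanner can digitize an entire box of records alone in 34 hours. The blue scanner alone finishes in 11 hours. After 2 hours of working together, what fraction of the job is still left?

142/187

Combined rate: 1/34 + 1/11 = (11 + 34)/374 = 45/374 per hour.
In 2 hours they complete 2·45/374 = 45/187 of the job.
So 142/187 remains.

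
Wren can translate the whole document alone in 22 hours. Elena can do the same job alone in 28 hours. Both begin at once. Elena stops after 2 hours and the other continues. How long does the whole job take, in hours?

In the first 2 hours the combined rate is 25/308, so 25/154 of the job is done, leaving 129/154.
After Elena leaves the rate is 1/22 per hour; the remaining 129/154 takes 129/7 hours.
Total = 2 + 129/7 = 143/7 hours.

143/7 hours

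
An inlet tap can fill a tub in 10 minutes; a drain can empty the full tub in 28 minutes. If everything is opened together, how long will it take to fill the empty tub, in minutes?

140/9 minutes

Net rate = 1/10 − 1/28 = (14 − 5)/140 = 9/140 per minute.
Filling time = 1 ÷ (9/140) = 140/9 minutes.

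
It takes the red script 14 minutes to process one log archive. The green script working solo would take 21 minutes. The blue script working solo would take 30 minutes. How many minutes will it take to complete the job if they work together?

105/16 minutes

Combined rate: 1/14 + 1/21 + 1/30 = (15 + 10 + 7)/210 = 32/210 = 16/105 per minute.
Time = 1 ÷ (16/105) = 105/16 minutes.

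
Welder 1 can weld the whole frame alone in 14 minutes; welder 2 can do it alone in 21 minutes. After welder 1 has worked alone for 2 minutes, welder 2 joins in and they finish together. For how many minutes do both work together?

36/5 minutes

In 2 minutes welder 1 does 2/14 = 1/7 of the job, leaving 6/7.
Welder 1 and welder 2 together work at 5/42 per minute, so finishing takes 6/7 ÷ 5/42 = 36/5 minutes.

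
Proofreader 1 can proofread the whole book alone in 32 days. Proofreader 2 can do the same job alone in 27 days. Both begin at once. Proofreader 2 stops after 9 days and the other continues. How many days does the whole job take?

In the first 9 days the combined rate is 59/864, so 59/96 of the job is done, leaving 37/96.
After proofreader 2 leaves the rate is 1/32 per day; the remaining 37/96 takes 37/3 days.
Total = 9 + 37/3 = 64/3 days.

64/3 days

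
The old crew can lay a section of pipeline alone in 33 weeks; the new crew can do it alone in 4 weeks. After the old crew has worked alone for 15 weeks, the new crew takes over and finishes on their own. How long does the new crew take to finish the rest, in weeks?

24/11 weeks

In 15 weeks the old crew does 15/33 = 5/11 of the job, leaving 6/11.
The new crew works at 1/4 per week, so finishing takes 6/11 ÷ 1/4 = 24/11 weeks.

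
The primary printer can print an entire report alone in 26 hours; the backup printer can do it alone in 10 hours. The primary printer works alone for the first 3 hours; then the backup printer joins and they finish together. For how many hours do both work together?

115/18 hours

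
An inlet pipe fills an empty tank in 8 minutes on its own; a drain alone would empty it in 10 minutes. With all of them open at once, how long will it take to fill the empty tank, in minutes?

40 minutes

Net rate = 1/8 − 1/10 = (5 − 4)/40 = 1/40 per minute.
Filling time = 1 ÷ (1/40) = 40 minutes.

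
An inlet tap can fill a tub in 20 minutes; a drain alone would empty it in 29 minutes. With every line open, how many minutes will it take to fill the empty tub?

580/9 minutes

Net rate = 1/20 − 1/29 = (29 − 20)/580 = 9/580 per minute.
Filling time = 1 ÷ (9/580) = 580/9 minutes.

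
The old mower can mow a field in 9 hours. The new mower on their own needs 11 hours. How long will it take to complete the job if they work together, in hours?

99/20 hours

Combined rate: 1/9 + 1/11 = (11 + 9)/99 = 20/99 per hour.
Time = 1 ÷ (20/99) = 99/20 hours.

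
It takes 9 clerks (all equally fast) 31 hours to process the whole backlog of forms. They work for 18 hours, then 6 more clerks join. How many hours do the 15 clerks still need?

39/5 hours

One clerk does 1/279 of the job per hour.
After 18 hours with 9 clerks, 18/31 is done (13/31 left).
With 15 clerks the rate is 15/279 = 5/93, so the rest takes 13/31 ÷ 5/93 = 39/5 hours.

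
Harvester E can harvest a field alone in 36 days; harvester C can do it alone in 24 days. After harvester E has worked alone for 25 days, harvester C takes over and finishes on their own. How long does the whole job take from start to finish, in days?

In 25 days harvester E does 25/36 of the job, leaving 11/36.
Harvester C works at 1/24 per day, so finishing takes 11/36 ÷ 1/24 = 22/3 days.
Total time = 25 + 22/3 = 97/3 days.

97/3 days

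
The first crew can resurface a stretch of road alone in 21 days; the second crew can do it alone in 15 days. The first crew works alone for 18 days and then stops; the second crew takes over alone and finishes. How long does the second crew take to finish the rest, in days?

15/7 days

In 18 days the first crew does 18/21 = 6/7 of the job, leaving 1/7.
The second crew works at 1/15 per day, so finishing takes 1/7 ÷ 1/15 = 15/7 days.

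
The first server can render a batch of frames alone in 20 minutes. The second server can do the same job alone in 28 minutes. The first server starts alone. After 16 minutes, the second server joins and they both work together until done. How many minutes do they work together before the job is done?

7/3 minutes

In the first 16 minutes the first server alone does 16/20 = 4/5 of the job, leaving 1/5.
Once everyone is working, combined rate: 1/20 + 1/28 = (7 + 5)/140 = 12/140 = 3/35 per minute.
Remaining 1/5 at 3/35 per minute takes 7/3 minutes.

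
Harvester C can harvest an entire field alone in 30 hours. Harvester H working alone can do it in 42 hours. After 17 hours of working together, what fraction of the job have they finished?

Combined rate: 1/30 + 1/42 = (7 + 5)/210 = 12/210 = 2/35 per hour.
In 17 hours they complete 17·2/35 = 34/35 of the job.

34/35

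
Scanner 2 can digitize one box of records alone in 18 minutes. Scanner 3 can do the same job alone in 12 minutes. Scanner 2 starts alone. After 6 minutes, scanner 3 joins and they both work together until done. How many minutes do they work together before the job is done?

24/5 minutes

In the first 6 minutes scanner 2 alone does 6/18 = 1/3 of the job, leaving 2/3.
Once everyone is working, combined rate: 1/18 + 1/12 = (2 + 3)/36 = 5/36 per minute.
Remaining 2/3 at 5/36 per minute takes 24/5 minutes.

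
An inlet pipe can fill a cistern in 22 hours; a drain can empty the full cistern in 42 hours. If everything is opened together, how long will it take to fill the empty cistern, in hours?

231/5 hours

Net rate = 1/22 − 1/42 = (21 − 11)/462 = 10/462 = 5/231 per hour.
Filling time = 1 ÷ (5/231) = 231/5 hours.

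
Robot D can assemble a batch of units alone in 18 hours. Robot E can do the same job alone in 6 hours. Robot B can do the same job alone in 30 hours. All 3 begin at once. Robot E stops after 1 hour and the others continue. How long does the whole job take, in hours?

75/8 hours

In the first 1 hour the combined rate is 23/90, so 23/90 of the job is done, leaving 67/90.
After robot E leaves the rate is 4/45 per hour; the remaining 67/90 takes 67/8 hours.
Total = 1 + 67/8 = 75/8 hours.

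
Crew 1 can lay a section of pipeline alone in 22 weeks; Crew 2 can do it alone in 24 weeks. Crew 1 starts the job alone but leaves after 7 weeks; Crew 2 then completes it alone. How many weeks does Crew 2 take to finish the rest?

In 7 weeks Crew 1 does 7/22 of the job, leaving 15/22.
Crew 2 works at 1/24 per week, so finishing takes 15/22 ÷ 1/24 = 180/11 weeks.

180/11 weeks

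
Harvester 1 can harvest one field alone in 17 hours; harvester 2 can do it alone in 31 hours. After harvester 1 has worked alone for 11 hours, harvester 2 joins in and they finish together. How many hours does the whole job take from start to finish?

119/8 hours

In 11 hours harvester 1 does 11/17 of the job, leaving 6/17.
Harvester 1 and harvester 2 together work at 48/527 per hour, so finishing takes 6/17 ÷ 48/527 = 31/8 hours.
Total time = 11 + 31/8 = 119/8 hours.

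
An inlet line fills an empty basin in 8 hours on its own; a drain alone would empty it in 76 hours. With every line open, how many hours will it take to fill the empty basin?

Net rate = 1/8 − 1/76 = (19 − 2)/152 = 17/152 per hour.
Filling time = 1 ÷ (17/152) = 152/17 hours.

152/17 hours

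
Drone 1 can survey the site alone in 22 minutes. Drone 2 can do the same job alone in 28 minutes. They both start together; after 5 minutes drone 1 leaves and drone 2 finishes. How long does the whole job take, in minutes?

In the first 5 minutes the combined rate is 25/308, so 125/308 of the job is done, leaving 183/308.
After drone 1 leaves the rate is 1/28 per minute; the remaining 183/308 takes 183/11 minutes.
Total = 5 + 183/11 = 238/11 minutes.

238/11 minutes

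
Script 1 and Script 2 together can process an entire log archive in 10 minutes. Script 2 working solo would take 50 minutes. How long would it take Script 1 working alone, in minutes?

25/2 minutes

Combined rate is 1/10 per minute.
Known contribution: 1/50 per minute.
So Script 1's rate is 1/10 − 1/50 = 2/25, meaning 25/2 minutes alone.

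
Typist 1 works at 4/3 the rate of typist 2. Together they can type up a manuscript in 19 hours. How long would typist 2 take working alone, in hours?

133/3 hours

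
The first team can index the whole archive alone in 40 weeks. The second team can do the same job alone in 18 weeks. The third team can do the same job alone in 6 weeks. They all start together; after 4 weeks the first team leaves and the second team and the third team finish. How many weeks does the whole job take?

81/20 weeks

In the first 4 weeks the combined rate is 89/360, so 89/90 of the job is done, leaving 1/90.
After the first team leaves the rate is 2/9 per week; the remaining 1/90 takes 1/20 weeks.
Total = 4 + 1/20 = 81/20 weeks.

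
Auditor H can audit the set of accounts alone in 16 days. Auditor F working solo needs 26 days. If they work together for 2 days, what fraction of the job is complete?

Combined rate: 1/16 + 1/26 = (13 + 8)/208 = 21/208 per day.
In 2 days they complete 2·21/208 = 21/104 of the job.

21/104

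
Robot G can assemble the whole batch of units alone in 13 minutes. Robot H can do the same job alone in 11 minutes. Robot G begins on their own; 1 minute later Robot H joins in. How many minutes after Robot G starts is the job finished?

In the first 1 minute Robot G alone does 1/13 of the job, leaving 12/13.
Once everyone is working, combined rate: 1/13 + 1/11 = (11 + 13)/143 = 24/143 per minute.
Remaining 12/13 at 24/143 per minute takes 11/2 minutes.
Total from the start = 1 + 11/2 = 13/2 minutes.

13/2 minutes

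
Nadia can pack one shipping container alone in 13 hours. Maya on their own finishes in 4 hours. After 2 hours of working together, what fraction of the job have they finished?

Combined rate: 1/13 + 1/4 = (4 + 13)/52 = 17/52 per hour.
In 2 hours they complete 2·17/52 = 17/26 of the job.

17/26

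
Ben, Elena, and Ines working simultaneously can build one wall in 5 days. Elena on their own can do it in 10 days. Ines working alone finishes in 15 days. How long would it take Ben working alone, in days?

30 days

Combined rate is 1/5 per day.
Known contribution: 1/10 + 1/15 = (3 + 2)/30 = 5/30 = 1/6 per day.
So Ben's rate is 1/5 − 1/6 = 1/30, meaning 30 days alone.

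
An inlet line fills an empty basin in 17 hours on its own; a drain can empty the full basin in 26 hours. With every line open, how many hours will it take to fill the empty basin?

442/9 hours

Net rate = 1/17 − 1/26 = (26 − 17)/442 = 9/442 per hour.
Filling time = 1 ÷ (9/442) = 442/9 hours.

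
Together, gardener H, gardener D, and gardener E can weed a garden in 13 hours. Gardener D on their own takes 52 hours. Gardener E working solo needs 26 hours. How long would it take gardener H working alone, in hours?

52 hours

Combined rate is 1/13 per hour.
Known contribution: 1/52 + 1/26 = (1 + 2)/52 = 3/52 per hour.
So gardener H's rate is 1/13 − 3/52 = 1/52, meaning 52 hours alone.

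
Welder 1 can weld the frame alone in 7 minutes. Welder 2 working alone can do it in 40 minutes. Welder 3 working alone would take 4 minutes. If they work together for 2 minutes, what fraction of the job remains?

Combined rate: 1/7 + 1/40 + 1/4 = (40 + 7 + 70)/280 = 117/280 per minute.
In 2 minutes they complete 2·117/280 = 117/140 of the job.
So 23/140 remains.

23/140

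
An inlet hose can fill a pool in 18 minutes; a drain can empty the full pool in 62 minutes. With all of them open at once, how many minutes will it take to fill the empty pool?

279/11 minutes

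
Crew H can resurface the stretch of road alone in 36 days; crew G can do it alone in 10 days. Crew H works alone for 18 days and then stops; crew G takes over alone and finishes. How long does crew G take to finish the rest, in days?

In 18 days crew H does 18/36 = 1/2 of the job, leaving 1/2.
Crew G works at 1/10 per day, so finishing takes 1/2 ÷ 1/10 = 5 days.

5 days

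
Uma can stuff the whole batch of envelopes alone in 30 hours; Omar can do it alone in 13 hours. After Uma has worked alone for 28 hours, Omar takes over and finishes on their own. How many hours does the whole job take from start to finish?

433/15 hours

In 28 hours Uma does 28/30 = 14/15 of the job, leaving 1/15.
Omar works at 1/13 per hour, so finishing takes 1/15 ÷ 1/13 = 13/15 hours.
Total time = 28 + 13/15 = 433/15 hours.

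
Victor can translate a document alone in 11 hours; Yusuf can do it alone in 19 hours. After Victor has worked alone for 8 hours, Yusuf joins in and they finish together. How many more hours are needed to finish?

In 8 hours Victor does 8/11 of the job, leaving 3/11.
Victor and Yusuf together work at 30/209 per hour, so finishing takes 3/11 ÷ 30/209 = 19/10 hours.

19/10 hours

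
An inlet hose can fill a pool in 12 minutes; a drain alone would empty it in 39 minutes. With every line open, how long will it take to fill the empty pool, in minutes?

Net rate = 1/12 − 1/39 = (13 − 4)/156 = 9/156 = 3/52 per minute.
Filling time = 1 ÷ (3/52) = 52/3 minutes.

52/3 minutes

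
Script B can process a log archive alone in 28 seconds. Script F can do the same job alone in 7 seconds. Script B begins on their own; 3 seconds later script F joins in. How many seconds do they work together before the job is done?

5 seconds

In the first 3 seconds script B alone does 3/28 of the job, leaving 25/28.
Once everyone is working, combined rate: 1/28 + 1/7 = (1 + 4)/28 = 5/28 per second.
Remaining 25/28 at 5/28 per second takes 5 seconds.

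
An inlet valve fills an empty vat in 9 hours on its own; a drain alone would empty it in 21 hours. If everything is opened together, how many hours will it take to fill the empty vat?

63/4 hours

Net rate = 1/9 − 1/21 = (7 − 3)/63 = 4/63 per hour.
Filling time = 1 ÷ (4/63) = 63/4 hours.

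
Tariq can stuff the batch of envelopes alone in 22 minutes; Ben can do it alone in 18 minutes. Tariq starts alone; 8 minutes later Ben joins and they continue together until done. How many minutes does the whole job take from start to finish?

143/10 minutes

In 8 minutes Tariq does 8/22 = 4/11 of the job, leaving 7/11.
Tariq and Ben together work at 10/99 per minute, so finishing takes 7/11 ÷ 10/99 = 63/10 minutes.
Total time = 8 + 63/10 = 143/10 minutes.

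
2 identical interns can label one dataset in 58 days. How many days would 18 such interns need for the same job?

58/9 days

Total work is 2·58 = 116 intern-days.
With 18 interns: 116/18 = 58/9 days.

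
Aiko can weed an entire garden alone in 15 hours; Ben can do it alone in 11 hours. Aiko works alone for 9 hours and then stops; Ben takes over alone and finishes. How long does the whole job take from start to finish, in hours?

In 9 hours Aiko does 9/15 = 3/5 of the job, leaving 2/5.
Ben works at 1/11 per hour, so finishing takes 2/5 ÷ 1/11 = 22/5 hours.
Total time = 9 + 22/5 = 67/5 hours.

67/5 hours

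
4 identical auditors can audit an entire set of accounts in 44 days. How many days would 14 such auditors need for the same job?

Total work is 4·44 = 176 auditor-days.
With 14 auditors: 176/14 = 88/7 days.

88/7 days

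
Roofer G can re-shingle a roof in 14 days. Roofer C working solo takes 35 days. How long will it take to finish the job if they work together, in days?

Combined rate: 1/14 + 1/35 = (5 + 2)/70 = 7/70 = 1/10 per day.
Time = 1 ÷ (1/10) = 10 days.

10 days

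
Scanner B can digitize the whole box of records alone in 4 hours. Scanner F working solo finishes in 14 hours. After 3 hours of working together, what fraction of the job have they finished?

27/28

Combined rate: 1/4 + 1/14 = (7 + 2)/28 = 9/28 per hour.
In 3 hours they complete 3·9/28 = 27/28 of the job.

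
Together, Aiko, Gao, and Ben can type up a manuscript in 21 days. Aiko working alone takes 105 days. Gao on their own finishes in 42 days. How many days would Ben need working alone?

70 days

Combined rate is 1/21 per day.
Known contribution: 1/105 + 1/42 = (2 + 5)/210 = 7/210 = 1/30 per day.
So Ben's rate is 1/21 − 1/30 = 1/70, meaning 70 days alone.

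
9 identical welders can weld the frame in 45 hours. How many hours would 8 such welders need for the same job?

405/8 hours

Total work is 9·45 = 405 welder-hours.
With 8 welders: 405/8 hours.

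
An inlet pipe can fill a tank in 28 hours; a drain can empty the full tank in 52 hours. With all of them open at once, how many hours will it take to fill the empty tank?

Net rate = 1/28 − 1/52 = (13 − 7)/364 = 6/364 = 3/182 per hour.
Filling time = 1 ÷ (3/182) = 182/3 hours.

182/3 hours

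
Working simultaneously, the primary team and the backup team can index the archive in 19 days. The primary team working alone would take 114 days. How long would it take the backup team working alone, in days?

Combined rate is 1/19 per day.
Known contribution: 1/114 per day.
So the backup team's rate is 1/19 − 1/114 = 5/114, meaning 114/5 days alone.

114/5 days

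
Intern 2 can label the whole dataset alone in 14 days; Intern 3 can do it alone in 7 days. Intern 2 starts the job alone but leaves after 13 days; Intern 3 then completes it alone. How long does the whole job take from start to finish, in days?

27/2 days

In 13 days Intern 2 does 13/14 of the job, leaving 1/14.
Intern 3 works at 1/7 per day, so finishing takes 1/14 ÷ 1/7 = 1/2 days.
Total time = 13 + 1/2 = 27/2 days.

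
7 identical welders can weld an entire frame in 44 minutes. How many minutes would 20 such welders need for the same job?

Total work is 7·44 = 308 welder-minutes.
With 20 welders: 308/20 = 77/5 minutes.

77/5 minutes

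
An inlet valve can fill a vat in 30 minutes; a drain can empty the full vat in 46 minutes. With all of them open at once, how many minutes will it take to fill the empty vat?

345/4 minutes

Net rate = 1/30 − 1/46 = (23 − 15)/690 = 8/690 = 4/345 per minute.
Filling time = 1 ÷ (4/345) = 345/4 minutes.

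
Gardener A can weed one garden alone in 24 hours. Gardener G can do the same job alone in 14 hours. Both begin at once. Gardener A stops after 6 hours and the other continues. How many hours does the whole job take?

In the first 6 hours the combined rate is 19/168, so 19/28 of the job is done, leaving 9/28.
After Gardener A leaves the rate is 1/14 per hour; the remaining 9/28 takes 9/2 hours.
Total = 6 + 9/2 = 21/2 hours.

21/2 hours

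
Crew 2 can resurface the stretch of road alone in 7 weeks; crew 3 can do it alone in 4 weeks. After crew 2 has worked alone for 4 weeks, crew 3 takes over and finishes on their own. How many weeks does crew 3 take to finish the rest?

In 4 weeks crew 2 does 4/7 of the job, leaving 3/7.
Crew 3 works at 1/4 per week, so finishing takes 3/7 ÷ 1/4 = 12/7 weeks.

12/7 weeks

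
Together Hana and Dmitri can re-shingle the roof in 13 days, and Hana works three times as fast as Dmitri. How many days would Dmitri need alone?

52 days

Let Dmitri's rate be r; then Hana's rate is 3r, so together (3 + 1)r = 4r = 1/13.
Thus r = 1/52 per day.
Dmitri alone: 52 days; Hana alone: 52/3 days.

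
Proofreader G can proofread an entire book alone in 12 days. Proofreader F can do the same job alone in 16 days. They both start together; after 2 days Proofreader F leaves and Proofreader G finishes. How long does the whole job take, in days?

In the first 2 days the combined rate is 7/48, so 7/24 of the job is done, leaving 17/24.
After Proofreader F leaves the rate is 1/12 per day; the remaining 17/24 takes 17/2 days.
Total = 2 + 17/2 = 21/2 days.

21/2 days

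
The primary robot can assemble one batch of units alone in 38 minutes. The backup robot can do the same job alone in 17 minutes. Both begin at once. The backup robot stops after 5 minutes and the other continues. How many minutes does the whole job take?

456/17 minutes

In the first 5 minutes the combined rate is 55/646, so 275/646 of the job is done, leaving 371/646.
After the backup robot leaves the rate is 1/38 per minute; the remaining 371/646 takes 371/17 minutes.
Total = 5 + 371/17 = 456/17 minutes.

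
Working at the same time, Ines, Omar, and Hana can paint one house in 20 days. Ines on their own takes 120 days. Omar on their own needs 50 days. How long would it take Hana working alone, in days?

600/13 days

Combined rate is 1/20 per day.
Known contribution: 1/120 + 1/50 = (5 + 12)/600 = 17/600 per day.
So Hana's rate is 1/20 − 17/600 = 13/600, meaning 600/13 days alone.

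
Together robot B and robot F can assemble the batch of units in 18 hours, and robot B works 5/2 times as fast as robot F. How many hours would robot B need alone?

126/5 hours

Let robot F's rate be r; then robot B's rate is (5/2)r, so together (5/2 + 1)r = (7/2)r = 1/18.
Thus r = 1/63 per hour.
Robot F alone: 63 hours; robot B alone: 126/5 hours.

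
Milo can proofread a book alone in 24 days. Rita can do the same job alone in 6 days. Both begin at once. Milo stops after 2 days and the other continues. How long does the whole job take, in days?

11/2 days

In the first 2 days the combined rate is 5/24, so 5/12 of the job is done, leaving 7/12.
After Milo leaves the rate is 1/6 per day; the remaining 7/12 takes 7/2 days.
Total = 2 + 7/2 = 11/2 days.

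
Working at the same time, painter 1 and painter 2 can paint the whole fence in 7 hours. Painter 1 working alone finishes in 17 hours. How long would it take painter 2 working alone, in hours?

Combined rate is 1/7 per hour.
Known contribution: 1/17 per hour.
So painter 2's rate is 1/7 − 1/17 = 10/119, meaning 119/10 hours alone.

119/10 hours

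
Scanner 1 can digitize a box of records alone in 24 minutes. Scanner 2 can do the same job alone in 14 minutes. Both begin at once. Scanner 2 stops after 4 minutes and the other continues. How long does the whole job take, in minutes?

In the first 4 minutes the combined rate is 19/168, so 19/42 of the job is done, leaving 23/42.
After Scanner 2 leaves the rate is 1/24 per minute; the remaining 23/42 takes 92/7 minutes.
Total = 4 + 92/7 = 120/7 minutes.

120/7 minutes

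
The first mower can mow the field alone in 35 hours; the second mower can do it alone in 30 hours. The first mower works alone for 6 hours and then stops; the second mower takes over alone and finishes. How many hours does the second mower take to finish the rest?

In 6 hours the first mower does 6/35 of the job, leaving 29/35.
The second mower works at 1/30 per hour, so finishing takes 29/35 ÷ 1/30 = 174/7 hours.

174/7 hours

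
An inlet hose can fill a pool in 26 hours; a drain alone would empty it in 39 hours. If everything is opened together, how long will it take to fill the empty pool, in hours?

78 hours

Net rate = 1/26 − 1/39 = (3 − 2)/78 = 1/78 per hour.
Filling time = 1 ÷ (1/78) = 78 hours.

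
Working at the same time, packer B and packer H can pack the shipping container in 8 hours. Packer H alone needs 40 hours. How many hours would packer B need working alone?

10 hours

Combined rate is 1/8 per hour.
Known contribution: 1/40 per hour.
So packer B's rate is 1/8 − 1/40 = 1/10, meaning 10 hours alone.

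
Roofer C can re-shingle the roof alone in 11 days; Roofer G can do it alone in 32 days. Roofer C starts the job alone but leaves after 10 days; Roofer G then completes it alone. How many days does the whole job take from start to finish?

142/11 days

In 10 days Roofer C does 10/11 of the job, leaving 1/11.
Roofer G works at 1/32 per day, so finishing takes 1/11 ÷ 1/32 = 32/11 days.
Total time = 10 + 32/11 = 142/11 days.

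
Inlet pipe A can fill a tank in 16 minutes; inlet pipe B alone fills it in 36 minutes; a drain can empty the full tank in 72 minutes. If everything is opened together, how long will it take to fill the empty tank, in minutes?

144/11 minutes

Net rate = 1/16 + 1/36 − 1/72 = (9 + 4 − 2)/144 = 11/144 per minute.
Filling time = 1 ÷ (11/144) = 144/11 minutes.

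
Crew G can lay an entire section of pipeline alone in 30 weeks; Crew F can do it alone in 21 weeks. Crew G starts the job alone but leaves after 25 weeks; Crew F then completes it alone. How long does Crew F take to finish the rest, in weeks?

In 25 weeks Crew G does 25/30 = 5/6 of the job, leaving 1/6.
Crew F works at 1/21 per week, so finishing takes 1/6 ÷ 1/21 = 7/2 weeks.

7/2 weeks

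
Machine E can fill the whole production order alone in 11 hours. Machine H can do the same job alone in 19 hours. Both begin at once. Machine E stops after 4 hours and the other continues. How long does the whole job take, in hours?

133/11 hours

In the first 4 hours the combined rate is 30/209, so 120/209 of the job is done, leaving 89/209.
After machine E leaves the rate is 1/19 per hour; the remaining 89/209 takes 89/11 hours.
Total = 4 + 89/11 = 133/11 hours.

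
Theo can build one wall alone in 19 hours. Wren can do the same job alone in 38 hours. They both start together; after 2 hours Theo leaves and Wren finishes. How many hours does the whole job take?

34 hours

In the first 2 hours the combined rate is 3/38, so 3/19 of the job is done, leaving 16/19.
After Theo leaves the rate is 1/38 per hour; the remaining 16/19 takes 32 hours.
Total = 2 + 32 = 34 hours.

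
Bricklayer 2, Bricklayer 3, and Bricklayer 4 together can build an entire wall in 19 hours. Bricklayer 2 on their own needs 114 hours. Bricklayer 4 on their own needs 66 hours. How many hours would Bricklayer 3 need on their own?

Combined rate is 1/19 per hour.
Known contribution: 1/114 + 1/66 = (11 + 19)/1254 = 30/1254 = 5/209 per hour.
So Bricklayer 3's rate is 1/19 − 5/209 = 6/209, meaning 209/6 hours alone.

209/6 hours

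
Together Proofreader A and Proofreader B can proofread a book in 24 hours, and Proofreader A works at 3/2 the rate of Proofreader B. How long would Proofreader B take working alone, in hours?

Let Proofreader B's rate be r; then Proofreader A's rate is (3/2)r, so together (3/2 + 1)r = (5/2)r = 1/24.
Thus r = 1/60 per hour.
Proofreader B alone: 60 hours; Proofreader A alone: 40 hours.

60 hours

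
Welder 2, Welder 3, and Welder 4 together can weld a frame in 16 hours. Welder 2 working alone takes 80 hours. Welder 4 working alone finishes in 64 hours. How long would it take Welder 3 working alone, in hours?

320/11 hours

Combined rate is 1/16 per hour.
Known contribution: 1/80 + 1/64 = (4 + 5)/320 = 9/320 per hour.
So Welder 3's rate is 1/16 − 9/320 = 11/320, meaning 320/11 hours alone.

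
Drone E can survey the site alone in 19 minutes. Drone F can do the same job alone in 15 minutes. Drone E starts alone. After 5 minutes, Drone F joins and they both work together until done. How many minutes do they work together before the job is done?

105/17 minutes

In the first 5 minutes Drone E alone does 5/19 of the job, leaving 14/19.
Once everyone is working, combined rate: 1/19 + 1/15 = (15 + 19)/285 = 34/285 per minute.
Remaining 14/19 at 34/285 per minute takes 105/17 minutes.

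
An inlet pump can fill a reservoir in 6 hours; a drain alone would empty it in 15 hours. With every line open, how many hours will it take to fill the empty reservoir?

10 hours

Net rate = 1/6 − 1/15 = (5 − 2)/30 = 3/30 = 1/10 per hour.
Filling time = 1 ÷ (1/10) = 10 hours.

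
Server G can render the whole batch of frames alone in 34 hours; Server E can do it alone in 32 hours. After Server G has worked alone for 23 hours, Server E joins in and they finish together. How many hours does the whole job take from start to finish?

85/3 hours

In 23 hours Server G does 23/34 of the job, leaving 11/34.
Server G and Server E together work at 33/544 per hour, so finishing takes 11/34 ÷ 33/544 = 16/3 hours.
Total time = 23 + 16/3 = 85/3 hours.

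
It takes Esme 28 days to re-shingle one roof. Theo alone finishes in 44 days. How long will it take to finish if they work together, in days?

154/9 days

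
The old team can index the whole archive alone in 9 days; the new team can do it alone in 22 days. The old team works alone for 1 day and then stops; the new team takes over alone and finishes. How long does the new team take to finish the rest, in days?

In 1 day the old team does 1/9 of the job, leaving 8/9.
The new team works at 1/22 per day, so finishing takes 8/9 ÷ 1/22 = 176/9 days.

176/9 days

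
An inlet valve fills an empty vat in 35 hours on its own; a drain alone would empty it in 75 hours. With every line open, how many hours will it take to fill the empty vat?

525/8 hours

Net rate = 1/35 − 1/75 = (15 − 7)/525 = 8/525 per hour.
Filling time = 1 ÷ (8/525) = 525/8 hours.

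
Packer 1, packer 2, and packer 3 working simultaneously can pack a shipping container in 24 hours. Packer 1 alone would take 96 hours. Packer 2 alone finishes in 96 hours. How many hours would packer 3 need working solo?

48 hours

Combined rate is 1/24 per hour.
Known contribution: 1/96 + 1/96 = (1 + 1)/96 = 2/96 = 1/48 per hour.
So packer 3's rate is 1/24 − 1/48 = 1/48, meaning 48 hours alone.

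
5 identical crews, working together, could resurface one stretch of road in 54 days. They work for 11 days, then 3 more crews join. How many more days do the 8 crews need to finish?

215/8 days

One crew does 1/270 of the job per day.
After 11 days with 5 crews, 11/54 is done (43/54 left).
With 8 crews the rate is 8/270 = 4/135, so the rest takes 43/54 ÷ 4/135 = 215/8 days.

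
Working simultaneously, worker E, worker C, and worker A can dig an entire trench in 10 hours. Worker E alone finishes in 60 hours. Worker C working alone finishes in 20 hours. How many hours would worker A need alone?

30 hours

Combined rate is 1/10 per hour.
Known contribution: 1/60 + 1/20 = (1 + 3)/60 = 4/60 = 1/15 per hour.
So worker A's rate is 1/10 − 1/15 = 1/30, meaning 30 hours alone.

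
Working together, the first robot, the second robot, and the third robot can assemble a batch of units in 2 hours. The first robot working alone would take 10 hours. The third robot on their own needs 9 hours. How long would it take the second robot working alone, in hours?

45/13 hours

Combined rate is 1/2 per hour.
Known contribution: 1/10 + 1/9 = (9 + 10)/90 = 19/90 per hour.
So the second robot's rate is 1/2 − 19/90 = 13/45, meaning 45/13 hours alone.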